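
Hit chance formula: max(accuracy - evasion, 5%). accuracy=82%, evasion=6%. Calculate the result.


accuracy - evasion = 82 - 6 = 76
Apply floor: max(76, 5) = 76
Hit chance = 76%

76%


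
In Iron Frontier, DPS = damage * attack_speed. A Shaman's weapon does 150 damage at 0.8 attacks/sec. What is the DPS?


DPS = damage * attack_speed
= 150 * 0.8
= 120.0

120.0 DPS


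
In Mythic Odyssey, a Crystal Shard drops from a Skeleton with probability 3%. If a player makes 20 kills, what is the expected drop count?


Expected drops = kills * (drop_rate / 100)
= 20 * (3 / 100)
= 20 * 0.03
= 0.6

0.6 drops


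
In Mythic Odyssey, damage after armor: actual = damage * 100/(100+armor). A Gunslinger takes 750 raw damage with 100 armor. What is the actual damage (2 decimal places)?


actual = 750 * 100 / (100 + 100)
= 750 * 100 / 200
= 75000 / 200
= 375.00

375.00 damage


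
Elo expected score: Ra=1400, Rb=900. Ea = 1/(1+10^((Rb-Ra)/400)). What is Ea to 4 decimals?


Elo expected score: Ea = 1/(1 + 10^((Rb-Ra)/400))
Rb - Ra = 900 - 1400 = -500
(Rb-Ra)/400 = -500/400 = -1.25
10^-1.25 = 0.056234
Ea = 1/(1 + 0.056234) = 1/1.056234 = 0.9468

0.9468


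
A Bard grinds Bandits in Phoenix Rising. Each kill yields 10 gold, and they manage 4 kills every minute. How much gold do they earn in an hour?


Gold per minute = 10 * 4 = 40
Gold per hour = 40 * 60 = 2400

2400 gold/hour


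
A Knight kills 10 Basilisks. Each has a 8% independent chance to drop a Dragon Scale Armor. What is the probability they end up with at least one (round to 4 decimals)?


P(at least one) = 1 - P(none) = 1 - (1-p)^n
p = 8/100 = 0.08
1 - p = 0.92
(1 - p)^10 = 0.92^10 = 0.434388
P(at least one) = 1 - 0.434388 = 0.5656

0.5656


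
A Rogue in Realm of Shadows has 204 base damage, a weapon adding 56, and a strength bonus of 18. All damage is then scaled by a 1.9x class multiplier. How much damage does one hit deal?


Sum base + weapon + str = 204 + 56 + 18 = 278
Multiply by 1.9:
278 * 1.9 = 528.2

528.2 damage


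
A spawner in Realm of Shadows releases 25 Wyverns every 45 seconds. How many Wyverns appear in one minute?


Spawns per minute = count * (60 / interval)
= 25 * (60 / 45)
= 25 * 1.3333
= 33.33

33.33 per minute


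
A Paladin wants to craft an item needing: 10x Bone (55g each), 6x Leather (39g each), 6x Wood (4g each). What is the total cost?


Cost breakdown:
  Bone: 10 * 55 = 550
  Leather: 6 * 39 = 234
  Wood: 6 * 4 = 24
Total = 550 + 234 + 24 = 808

808 gold


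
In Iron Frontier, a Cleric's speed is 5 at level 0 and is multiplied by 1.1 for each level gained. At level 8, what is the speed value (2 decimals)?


value = base * growth^level
= 5 * 1.1^8
= 5 * 2.143589
= 10.72

10.72 speed


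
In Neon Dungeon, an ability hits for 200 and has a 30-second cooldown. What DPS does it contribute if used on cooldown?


DPS = damage / cooldown
= 200 / 30
= 6.67

6.67 DPS


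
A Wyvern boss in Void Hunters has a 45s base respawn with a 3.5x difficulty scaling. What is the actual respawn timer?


Respawn time = base * multiplier
= 45 * 3.5
= 157.5 seconds

157.5 seconds


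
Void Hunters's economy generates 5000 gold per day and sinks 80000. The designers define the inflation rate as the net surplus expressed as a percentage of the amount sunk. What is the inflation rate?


Net gold = 5000 - 80000 = -75000
Inflation rate = net / sunk * 100 = -75000 / 80000 * 100
= -0.9375 * 100
= -93.75%

-93.75%


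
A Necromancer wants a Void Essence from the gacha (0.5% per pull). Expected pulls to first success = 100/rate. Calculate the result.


Expected pulls for a geometric distribution = 1/p = 100 / rate%
= 100 / 0.5
= 200.0

200.0 pulls


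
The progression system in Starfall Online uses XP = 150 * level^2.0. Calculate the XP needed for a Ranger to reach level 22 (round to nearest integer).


XP = 150 * level^2.0
Substitute level = 22:
XP = 150 * 22^2.0
= 150 * 484.0
= 72600

72600 XP


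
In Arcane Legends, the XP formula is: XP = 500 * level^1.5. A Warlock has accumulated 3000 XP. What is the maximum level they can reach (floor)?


XP = 500 * level^1.5, so level = (XP / 500)^(1/1.5)
= (3000 / 500)^(1/1.5)
= 6.0^0.6667
= 3.3019
Floor: level = 3

level 3


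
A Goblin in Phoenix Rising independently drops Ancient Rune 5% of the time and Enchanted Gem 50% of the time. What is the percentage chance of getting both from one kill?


For independent events, P(both) = P(A) * P(B)
= 5% * 50%
= 250 / 100 %
= 2.5%

2.5%


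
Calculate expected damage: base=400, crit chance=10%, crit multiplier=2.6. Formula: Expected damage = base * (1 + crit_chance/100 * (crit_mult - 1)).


E[dmg] = base * (1 + crit_chance * (crit_mult - 1))
cc as decimal = 10/100 = 0.1
cm - 1 = 2.6 - 1 = 1.6
Bonus factor = 0.1 * 1.6 = 0.16
Total multiplier = 1 + 0.16 = 1.16
Expected damage = 400 * 1.16 = 464.00

464.00 damage


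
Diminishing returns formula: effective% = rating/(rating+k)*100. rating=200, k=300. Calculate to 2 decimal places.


effective% = rating / (rating + k) * 100
= 200 / (200 + 300) * 100
= 200 / 500 * 100
= 0.4 * 100
= 40.00%

40.00%


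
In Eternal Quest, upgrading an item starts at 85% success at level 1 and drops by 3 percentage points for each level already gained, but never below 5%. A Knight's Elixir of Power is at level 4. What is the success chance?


raw_rate = 85 - 3 * (4 - 1)
= 85 - 3 * 3
= 85 - 9
= 76
Apply floor: max(76, 5) = 76%

76%


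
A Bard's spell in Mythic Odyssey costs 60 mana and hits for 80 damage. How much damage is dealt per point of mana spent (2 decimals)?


Efficiency = damage / mana
= 80 / 60
= 1.33

1.33 dmg/mana


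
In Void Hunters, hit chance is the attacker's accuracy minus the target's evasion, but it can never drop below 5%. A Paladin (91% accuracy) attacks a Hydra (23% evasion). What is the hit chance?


accuracy - evasion = 91 - 23 = 68
Apply floor: max(68, 5) = 68
Hit chance = 68%

68%


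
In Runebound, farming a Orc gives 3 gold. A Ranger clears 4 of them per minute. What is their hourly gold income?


Gold per minute = 3 * 4 = 12
Gold per hour = 12 * 60 = 720

720 gold/hour


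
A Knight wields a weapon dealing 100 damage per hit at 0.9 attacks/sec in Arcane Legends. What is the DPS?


DPS = damage * attack_speed
= 100 * 0.9
= 90.0

90.0 DPS


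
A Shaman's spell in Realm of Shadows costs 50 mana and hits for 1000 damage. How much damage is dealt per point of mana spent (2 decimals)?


Efficiency = damage / mana
= 1000 / 50
= 20.00

20.00 dmg/mana


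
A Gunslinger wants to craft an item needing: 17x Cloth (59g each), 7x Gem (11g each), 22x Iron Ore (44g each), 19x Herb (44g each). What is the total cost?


Cost breakdown:
  Cloth: 17 * 59 = 1003
  Gem: 7 * 11 = 77
  Iron Ore: 22 * 44 = 968
  Herb: 19 * 44 = 836
Total = 1003 + 77 + 968 + 836 = 2884

2884 gold


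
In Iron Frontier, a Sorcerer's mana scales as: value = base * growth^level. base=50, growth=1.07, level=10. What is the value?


value = base * growth^level
= 50 * 1.07^10
= 50 * 1.967151
= 98.36

98.36 mana


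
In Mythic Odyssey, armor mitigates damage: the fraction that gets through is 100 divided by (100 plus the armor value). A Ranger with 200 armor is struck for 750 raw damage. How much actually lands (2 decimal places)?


actual = 750 * 100 / (100 + 200)
= 750 * 100 / 300
= 75000 / 300
= 250.00

250.00 damage


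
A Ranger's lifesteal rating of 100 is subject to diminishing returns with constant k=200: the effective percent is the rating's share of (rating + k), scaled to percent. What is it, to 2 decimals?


effective% = rating / (rating + k) * 100
= 100 / (100 + 200) * 100
= 100 / 300 * 100
= 0.333333 * 100
= 33.33%

33.33%


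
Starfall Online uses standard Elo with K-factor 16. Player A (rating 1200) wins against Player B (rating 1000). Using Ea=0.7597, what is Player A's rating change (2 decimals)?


Elo update: delta = K * (S - Ea), where S = 1 (wins)
S - Ea = 1 - 0.7597 = 0.2403
Rating change = 16 * 0.2403
= 3.84

3.84 rating points


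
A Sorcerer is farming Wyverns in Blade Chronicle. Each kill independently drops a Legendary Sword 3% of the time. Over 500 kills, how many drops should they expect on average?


Expected drops = kills * (drop_rate / 100)
= 500 * (3 / 100)
= 500 * 0.03
= 15.0

15.0 drops


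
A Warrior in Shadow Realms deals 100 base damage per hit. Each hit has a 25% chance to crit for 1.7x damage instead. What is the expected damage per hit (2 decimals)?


E[dmg] = base * (1 + crit_chance * (crit_mult - 1))
cc as decimal = 25/100 = 0.25
cm - 1 = 1.7 - 1 = 0.7
Bonus factor = 0.25 * 0.7 = 0.175
Total multiplier = 1 + 0.175 = 1.175
Expected damage = 100 * 1.175 = 117.50

117.50 damage


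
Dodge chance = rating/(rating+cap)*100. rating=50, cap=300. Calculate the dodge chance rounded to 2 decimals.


dodge% = 50 / (50 + 300) * 100
= 50 / 350 * 100
= 0.142857 * 100
= 14.29%

14.29%


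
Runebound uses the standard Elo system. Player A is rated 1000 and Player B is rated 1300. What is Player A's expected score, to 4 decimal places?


Elo expected score: Ea = 1/(1 + 10^((Rb-Ra)/400))
Rb - Ra = 1300 - 1000 = 300
(Rb-Ra)/400 = 300/400 = 0.75
10^0.75 = 5.623413
Ea = 1/(1 + 5.623413) = 1/6.623413 = 0.1510

0.1510


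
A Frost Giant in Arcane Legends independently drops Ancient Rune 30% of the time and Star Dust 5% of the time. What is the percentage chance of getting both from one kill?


For independent events, P(both) = P(A) * P(B)
= 30% * 5%
= 150 / 100 %
= 1.5%

1.5%


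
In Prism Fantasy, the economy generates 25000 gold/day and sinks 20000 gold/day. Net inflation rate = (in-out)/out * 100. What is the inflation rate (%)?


Net gold = 25000 - 20000 = 5000
Inflation rate = net / sunk * 100 = 5000 / 20000 * 100
= 0.25 * 100
= 25.00%

25.00%


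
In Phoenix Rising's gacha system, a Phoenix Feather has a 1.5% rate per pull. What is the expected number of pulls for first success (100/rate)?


Expected pulls for a geometric distribution = 1/p = 100 / rate%
= 100 / 1.5
= 66.67

66.67 pulls


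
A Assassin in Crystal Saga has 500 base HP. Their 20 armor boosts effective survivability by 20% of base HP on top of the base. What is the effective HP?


EHP = 500 * (1 + 20/100)
= 500 * (1 + 0.2)
= 500 * 1.2
= 600.0

600.0 EHP


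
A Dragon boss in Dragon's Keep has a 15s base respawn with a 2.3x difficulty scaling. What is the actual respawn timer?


Respawn time = base * multiplier
= 15 * 2.3
= 34.5 seconds

34.5 seconds


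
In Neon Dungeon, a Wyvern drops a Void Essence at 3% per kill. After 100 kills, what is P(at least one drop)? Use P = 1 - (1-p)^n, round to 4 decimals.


P(at least one) = 1 - P(none) = 1 - (1-p)^n
p = 3/100 = 0.03
1 - p = 0.97
(1 - p)^100 = 0.97^100 = 0.047553
P(at least one) = 1 - 0.047553 = 0.9524

0.9524


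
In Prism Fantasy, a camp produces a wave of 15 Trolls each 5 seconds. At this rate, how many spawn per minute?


Spawns per minute = count * (60 / interval)
= 15 * (60 / 5)
= 15 * 12.0
= 180.0

180.0 per minute


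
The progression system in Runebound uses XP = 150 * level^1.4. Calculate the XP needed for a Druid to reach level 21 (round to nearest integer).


XP = 150 * level^1.4
Substitute level = 21:
XP = 150 * 21^1.4
= 150 * 70.9753
= 10646

10646 XP


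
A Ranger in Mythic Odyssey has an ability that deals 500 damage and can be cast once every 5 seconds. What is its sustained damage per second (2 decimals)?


DPS = damage / cooldown
= 500 / 5
= 100.00

100.00 DPS


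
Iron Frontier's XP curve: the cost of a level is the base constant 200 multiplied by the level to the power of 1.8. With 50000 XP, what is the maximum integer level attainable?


XP = 200 * level^1.8, so level = (XP / 200)^(1/1.8)
= (50000 / 200)^(1/1.8)
= 250.0^0.5556
= 21.4876
Floor: level = 21

level 21


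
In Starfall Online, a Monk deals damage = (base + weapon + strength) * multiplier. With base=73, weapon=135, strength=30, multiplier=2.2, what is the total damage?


Sum base + weapon + str = 73 + 135 + 30 = 238
Multiply by 2.2:
238 * 2.2 = 523.6

523.6 damage


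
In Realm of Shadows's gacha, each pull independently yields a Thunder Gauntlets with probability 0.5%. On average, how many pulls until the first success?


Expected pulls for a geometric distribution = 1/p = 100 / rate%
= 100 / 0.5
= 200.0

200.0 pulls


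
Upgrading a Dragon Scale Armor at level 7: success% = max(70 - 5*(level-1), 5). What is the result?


raw_rate = 70 - 5 * (7 - 1)
= 70 - 5 * 6
= 70 - 30
= 40
Apply floor: max(40, 5) = 40%

40%


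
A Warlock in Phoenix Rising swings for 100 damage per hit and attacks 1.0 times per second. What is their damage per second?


DPS = damage * attack_speed
= 100 * 1.0
= 100.0

100.0 DPS


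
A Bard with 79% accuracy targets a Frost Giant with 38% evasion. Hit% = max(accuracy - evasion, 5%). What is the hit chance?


accuracy - evasion = 79 - 38 = 41
Apply floor: max(41, 5) = 41
Hit chance = 41%

41%


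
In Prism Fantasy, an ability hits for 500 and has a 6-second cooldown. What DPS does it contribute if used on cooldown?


DPS = damage / cooldown
= 500 / 6
= 83.33

83.33 DPS


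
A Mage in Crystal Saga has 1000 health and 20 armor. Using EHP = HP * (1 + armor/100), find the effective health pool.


EHP = 1000 * (1 + 20/100)
= 1000 * (1 + 0.2)
= 1000 * 1.2
= 1200.0

1200.0 EHP


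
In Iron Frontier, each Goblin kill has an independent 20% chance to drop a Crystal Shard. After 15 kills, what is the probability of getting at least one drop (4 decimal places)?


P(at least one) = 1 - P(none) = 1 - (1-p)^n
p = 20/100 = 0.2
1 - p = 0.8
(1 - p)^15 = 0.8^15 = 0.035184
P(at least one) = 1 - 0.035184 = 0.9648

0.9648


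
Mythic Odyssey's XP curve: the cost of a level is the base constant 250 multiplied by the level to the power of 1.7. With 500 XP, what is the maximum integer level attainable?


XP = 250 * level^1.7, so level = (XP / 250)^(1/1.7)
= (500 / 250)^(1/1.7)
= 2.0^0.5882
= 1.5034
Floor: level = 1

level 1


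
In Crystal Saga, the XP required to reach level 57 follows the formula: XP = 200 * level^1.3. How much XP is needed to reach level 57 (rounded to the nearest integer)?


XP = 200 * level^1.3
Substitute level = 57:
XP = 200 * 57^1.3
= 200 * 191.7067
= 38341

38341 XP


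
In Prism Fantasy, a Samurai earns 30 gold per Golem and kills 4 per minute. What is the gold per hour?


Gold per minute = 30 * 4 = 120
Gold per hour = 120 * 60 = 7200

7200 gold/hour


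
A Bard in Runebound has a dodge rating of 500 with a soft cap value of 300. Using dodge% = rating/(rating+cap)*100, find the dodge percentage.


dodge% = 500 / (500 + 300) * 100
= 500 / 800 * 100
= 0.625 * 100
= 62.50%

62.50%


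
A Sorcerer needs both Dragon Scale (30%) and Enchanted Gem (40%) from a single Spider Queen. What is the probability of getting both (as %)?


For independent events, P(both) = P(A) * P(B)
= 30% * 40%
= 1200 / 100 %
= 12.0%

12.0%


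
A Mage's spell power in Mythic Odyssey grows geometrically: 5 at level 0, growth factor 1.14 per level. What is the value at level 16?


value = base * growth^level
= 5 * 1.14^16
= 5 * 8.137249
= 40.69

40.69 spell power


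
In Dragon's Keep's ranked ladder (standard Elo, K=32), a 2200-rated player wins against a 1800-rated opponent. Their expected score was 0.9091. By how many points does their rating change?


Elo update: delta = K * (S - Ea), where S = 1 (wins)
S - Ea = 1 - 0.9091 = 0.0909
Rating change = 32 * 0.0909
= 2.91

2.91 rating points


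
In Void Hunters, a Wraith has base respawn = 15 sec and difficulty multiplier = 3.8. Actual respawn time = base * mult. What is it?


Respawn time = base * multiplier
= 15 * 3.8
= 57.0 seconds

57.0 seconds


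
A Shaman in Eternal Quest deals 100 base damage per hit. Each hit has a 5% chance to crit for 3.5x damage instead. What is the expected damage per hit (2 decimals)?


E[dmg] = base * (1 + crit_chance * (crit_mult - 1))
cc as decimal = 5/100 = 0.05
cm - 1 = 3.5 - 1 = 2.5
Bonus factor = 0.05 * 2.5 = 0.125
Total multiplier = 1 + 0.125 = 1.125
Expected damage = 100 * 1.125 = 112.50

112.50 damage


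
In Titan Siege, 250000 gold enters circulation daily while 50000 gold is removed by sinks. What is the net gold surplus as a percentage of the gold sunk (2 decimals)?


Net gold = 250000 - 50000 = 200000
Inflation rate = net / sunk * 100 = 200000 / 50000 * 100
= 4.0 * 100
= 400.00%

400.00%


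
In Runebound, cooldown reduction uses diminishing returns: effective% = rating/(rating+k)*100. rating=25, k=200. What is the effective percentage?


effective% = rating / (rating + k) * 100
= 25 / (25 + 200) * 100
= 25 / 225 * 100
= 0.111111 * 100
= 11.11%

11.11%


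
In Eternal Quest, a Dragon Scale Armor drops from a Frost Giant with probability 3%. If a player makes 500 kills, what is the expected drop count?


Expected drops = kills * (drop_rate / 100)
= 500 * (3 / 100)
= 500 * 0.03
= 15.0

15.0 drops


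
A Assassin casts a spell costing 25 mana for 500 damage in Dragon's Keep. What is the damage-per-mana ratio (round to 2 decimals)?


Efficiency = damage / mana
= 500 / 25
= 20.00

20.00 dmg/mana


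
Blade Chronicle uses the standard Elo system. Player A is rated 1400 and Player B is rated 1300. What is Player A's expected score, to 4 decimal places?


Elo expected score: Ea = 1/(1 + 10^((Rb-Ra)/400))
Rb - Ra = 1300 - 1400 = -100
(Rb-Ra)/400 = -100/400 = -0.25
10^-0.25 = 0.562341
Ea = 1/(1 + 0.562341) = 1/1.562341 = 0.6401

0.6401


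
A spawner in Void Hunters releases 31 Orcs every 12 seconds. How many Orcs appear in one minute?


Spawns per minute = count * (60 / interval)
= 31 * (60 / 12)
= 31 * 5.0
= 155.0

155.0 per minute


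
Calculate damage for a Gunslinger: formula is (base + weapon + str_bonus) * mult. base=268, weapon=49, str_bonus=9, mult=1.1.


Sum base + weapon + str = 268 + 49 + 9 = 326
Multiply by 1.1:
326 * 1.1 = 358.6

358.6 damage


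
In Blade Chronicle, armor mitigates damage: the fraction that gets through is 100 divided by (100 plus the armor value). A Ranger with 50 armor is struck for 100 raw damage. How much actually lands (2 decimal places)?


actual = 100 * 100 / (100 + 50)
= 100 * 100 / 150
= 10000 / 150
= 66.67

66.67 damage


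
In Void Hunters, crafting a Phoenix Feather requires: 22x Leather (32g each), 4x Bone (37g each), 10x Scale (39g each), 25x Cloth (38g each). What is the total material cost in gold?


Cost breakdown:
  Leather: 22 * 32 = 704
  Bone: 4 * 37 = 148
  Scale: 10 * 39 = 390
  Cloth: 25 * 38 = 950
Total = 704 + 148 + 390 + 950 = 2192

2192 gold


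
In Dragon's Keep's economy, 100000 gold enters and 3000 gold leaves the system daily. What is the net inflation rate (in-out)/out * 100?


Net gold = 100000 - 3000 = 97000
Inflation rate = net / sunk * 100 = 97000 / 3000 * 100
= 32.333333 * 100
= 3233.33%

3233.33%


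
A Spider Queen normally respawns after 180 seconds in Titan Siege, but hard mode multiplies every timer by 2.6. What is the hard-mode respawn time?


Respawn time = base * multiplier
= 180 * 2.6
= 468.0 seconds

468.0 seconds


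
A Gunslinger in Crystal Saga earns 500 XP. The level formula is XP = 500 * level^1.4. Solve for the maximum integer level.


XP = 500 * level^1.4, so level = (XP / 500)^(1/1.4)
= (500 / 500)^(1/1.4)
= 1.0^0.7143
= 1.0
Floor: level = 1

level 1


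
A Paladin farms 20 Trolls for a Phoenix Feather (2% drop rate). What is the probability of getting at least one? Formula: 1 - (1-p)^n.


P(at least one) = 1 - P(none) = 1 - (1-p)^n
p = 2/100 = 0.02
1 - p = 0.98
(1 - p)^20 = 0.98^20 = 0.667608
P(at least one) = 1 - 0.667608 = 0.3324

0.3324


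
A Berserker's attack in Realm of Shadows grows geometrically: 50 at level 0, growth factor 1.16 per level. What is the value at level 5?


value = base * growth^level
= 50 * 1.16^5
= 50 * 2.100342
= 105.02

105.02 attack


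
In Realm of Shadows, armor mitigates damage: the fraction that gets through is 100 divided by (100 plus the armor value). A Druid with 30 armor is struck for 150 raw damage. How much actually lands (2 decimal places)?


actual = 150 * 100 / (100 + 30)
= 150 * 100 / 130
= 15000 / 130
= 115.38

115.38 damage


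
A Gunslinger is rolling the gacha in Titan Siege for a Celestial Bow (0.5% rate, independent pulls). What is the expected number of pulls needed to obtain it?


Expected pulls for a geometric distribution = 1/p = 100 / rate%
= 100 / 0.5
= 200.0

200.0 pulls


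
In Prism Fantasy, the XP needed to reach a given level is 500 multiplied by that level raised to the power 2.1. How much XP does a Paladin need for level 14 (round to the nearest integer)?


XP = 500 * level^2.1
Substitute level = 14:
XP = 500 * 14^2.1
= 500 * 255.1931
= 127597

127597 XP


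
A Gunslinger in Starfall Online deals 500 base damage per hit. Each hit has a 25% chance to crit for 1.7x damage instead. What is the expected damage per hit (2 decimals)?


E[dmg] = base * (1 + crit_chance * (crit_mult - 1))
cc as decimal = 25/100 = 0.25
cm - 1 = 1.7 - 1 = 0.7
Bonus factor = 0.25 * 0.7 = 0.175
Total multiplier = 1 + 0.175 = 1.175
Expected damage = 500 * 1.175 = 587.50

587.50 damage


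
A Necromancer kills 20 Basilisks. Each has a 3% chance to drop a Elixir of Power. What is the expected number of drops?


Expected drops = kills * (drop_rate / 100)
= 20 * (3 / 100)
= 20 * 0.03
= 0.6

0.6 drops


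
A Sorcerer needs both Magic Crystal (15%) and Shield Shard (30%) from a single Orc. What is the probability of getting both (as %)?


For independent events, P(both) = P(A) * P(B)
= 15% * 30%
= 450 / 100 %
= 4.5%

4.5%


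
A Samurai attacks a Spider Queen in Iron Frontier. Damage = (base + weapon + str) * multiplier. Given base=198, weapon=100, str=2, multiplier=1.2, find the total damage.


Sum base + weapon + str = 198 + 100 + 2 = 300
Multiply by 1.2:
300 * 1.2 = 360.0

360.0 damage


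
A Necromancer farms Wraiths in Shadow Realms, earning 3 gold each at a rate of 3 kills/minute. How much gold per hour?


Gold per minute = 3 * 3 = 9
Gold per hour = 9 * 60 = 540

540 gold/hour


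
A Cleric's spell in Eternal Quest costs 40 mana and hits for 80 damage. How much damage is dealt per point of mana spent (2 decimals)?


Efficiency = damage / mana
= 80 / 40
= 2.00

2.00 dmg/mana


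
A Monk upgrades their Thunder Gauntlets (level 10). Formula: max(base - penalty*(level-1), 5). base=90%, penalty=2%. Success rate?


raw_rate = 90 - 2 * (10 - 1)
= 90 - 2 * 9
= 90 - 18
= 72
Apply floor: max(72, 5) = 72%

72%


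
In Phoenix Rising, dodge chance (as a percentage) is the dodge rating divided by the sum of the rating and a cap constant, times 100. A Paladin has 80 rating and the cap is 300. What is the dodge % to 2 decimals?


dodge% = 80 / (80 + 300) * 100
= 80 / 380 * 100
= 0.210526 * 100
= 21.05%

21.05%


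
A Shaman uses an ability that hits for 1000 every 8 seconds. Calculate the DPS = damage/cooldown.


DPS = damage / cooldown
= 1000 / 8
= 125.00

125.00 DPS


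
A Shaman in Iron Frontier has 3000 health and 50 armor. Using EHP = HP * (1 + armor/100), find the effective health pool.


EHP = 3000 * (1 + 50/100)
= 3000 * (1 + 0.5)
= 3000 * 1.5
= 4500.0

4500.0 EHP


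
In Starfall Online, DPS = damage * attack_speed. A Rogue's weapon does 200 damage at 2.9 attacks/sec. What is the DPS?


DPS = damage * attack_speed
= 200 * 2.9
= 580.0

580.0 DPS


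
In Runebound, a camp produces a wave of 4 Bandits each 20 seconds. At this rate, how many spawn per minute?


Spawns per minute = count * (60 / interval)
= 4 * (60 / 20)
= 4 * 3.0
= 12.0

12.0 per minute


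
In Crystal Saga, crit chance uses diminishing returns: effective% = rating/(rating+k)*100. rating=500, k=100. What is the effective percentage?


effective% = rating / (rating + k) * 100
= 500 / (500 + 100) * 100
= 500 / 600 * 100
= 0.833333 * 100
= 83.33%

83.33%


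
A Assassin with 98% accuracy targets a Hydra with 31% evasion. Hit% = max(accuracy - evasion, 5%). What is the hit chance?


accuracy - evasion = 98 - 31 = 67
Apply floor: max(67, 5) = 67
Hit chance = 67%

67%


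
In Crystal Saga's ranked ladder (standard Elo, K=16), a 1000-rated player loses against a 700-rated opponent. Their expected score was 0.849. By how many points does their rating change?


Elo update: delta = K * (S - Ea), where S = 0 (loses)
S - Ea = 0 - 0.849 = -0.849
Rating change = 16 * -0.849
= -13.58

-13.58 rating points


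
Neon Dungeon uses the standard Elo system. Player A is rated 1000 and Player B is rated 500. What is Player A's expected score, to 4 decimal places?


Elo expected score: Ea = 1/(1 + 10^((Rb-Ra)/400))
Rb - Ra = 500 - 1000 = -500
(Rb-Ra)/400 = -500/400 = -1.25
10^-1.25 = 0.056234
Ea = 1/(1 + 0.056234) = 1/1.056234 = 0.9468

0.9468


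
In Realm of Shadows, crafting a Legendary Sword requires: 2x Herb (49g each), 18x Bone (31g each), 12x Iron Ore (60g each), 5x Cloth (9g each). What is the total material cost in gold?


Cost breakdown:
  Herb: 2 * 49 = 98
  Bone: 18 * 31 = 558
  Iron Ore: 12 * 60 = 720
  Cloth: 5 * 9 = 45
Total = 98 + 558 + 720 + 45 = 1421

1421 gold


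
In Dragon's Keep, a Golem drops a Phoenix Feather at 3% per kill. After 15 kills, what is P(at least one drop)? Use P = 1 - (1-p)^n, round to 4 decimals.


P(at least one) = 1 - P(none) = 1 - (1-p)^n
p = 3/100 = 0.03
1 - p = 0.97
(1 - p)^15 = 0.97^15 = 0.633251
P(at least one) = 1 - 0.633251 = 0.3667

0.3667


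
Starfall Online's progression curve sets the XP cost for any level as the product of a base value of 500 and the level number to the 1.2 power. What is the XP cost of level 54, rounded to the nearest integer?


XP = 500 * level^1.2
Substitute level = 54:
XP = 500 * 54^1.2
= 500 * 119.9147
= 59957

59957 XP


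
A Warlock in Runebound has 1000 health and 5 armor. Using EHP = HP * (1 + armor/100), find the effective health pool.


EHP = 1000 * (1 + 5/100)
= 1000 * (1 + 0.05)
= 1000 * 1.05
= 1050.0

1050.0 EHP


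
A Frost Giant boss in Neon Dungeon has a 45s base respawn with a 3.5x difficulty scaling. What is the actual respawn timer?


Respawn time = base * multiplier
= 45 * 3.5
= 157.5 seconds

157.5 seconds


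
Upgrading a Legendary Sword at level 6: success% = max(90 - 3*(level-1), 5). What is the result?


raw_rate = 90 - 3 * (6 - 1)
= 90 - 3 * 5
= 90 - 15
= 75
Apply floor: max(75, 5) = 75%

75%


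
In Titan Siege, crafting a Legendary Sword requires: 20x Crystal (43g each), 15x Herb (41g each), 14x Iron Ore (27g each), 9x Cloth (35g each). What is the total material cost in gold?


Cost breakdown:
  Crystal: 20 * 43 = 860
  Herb: 15 * 41 = 615
  Iron Ore: 14 * 27 = 378
  Cloth: 9 * 35 = 315
Total = 860 + 615 + 378 + 315 = 2168

2168 gold


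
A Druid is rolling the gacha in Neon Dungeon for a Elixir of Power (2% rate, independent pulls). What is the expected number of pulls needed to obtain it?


Expected pulls for a geometric distribution = 1/p = 100 / rate%
= 100 / 2
= 50.0

50.0 pulls


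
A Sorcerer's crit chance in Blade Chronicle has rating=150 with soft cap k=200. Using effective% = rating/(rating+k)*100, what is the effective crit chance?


effective% = rating / (rating + k) * 100
= 150 / (150 + 200) * 100
= 150 / 350 * 100
= 0.428571 * 100
= 42.86%

42.86%


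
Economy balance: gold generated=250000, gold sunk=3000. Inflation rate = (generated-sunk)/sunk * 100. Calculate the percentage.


Net gold = 250000 - 3000 = 247000
Inflation rate = net / sunk * 100 = 247000 / 3000 * 100
= 82.333333 * 100
= 8233.33%

8233.33%


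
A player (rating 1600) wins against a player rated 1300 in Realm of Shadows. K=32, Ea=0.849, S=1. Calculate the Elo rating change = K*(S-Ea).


Elo update: delta = K * (S - Ea), where S = 1 (wins)
S - Ea = 1 - 0.849 = 0.151
Rating change = 32 * 0.151
= 4.83

4.83 rating points


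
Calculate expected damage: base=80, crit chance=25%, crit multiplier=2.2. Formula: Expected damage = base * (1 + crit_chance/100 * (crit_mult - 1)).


E[dmg] = base * (1 + crit_chance * (crit_mult - 1))
cc as decimal = 25/100 = 0.25
cm - 1 = 2.2 - 1 = 1.2
Bonus factor = 0.25 * 1.2 = 0.3
Total multiplier = 1 + 0.3 = 1.3
Expected damage = 80 * 1.3 = 104.00

104.00 damage


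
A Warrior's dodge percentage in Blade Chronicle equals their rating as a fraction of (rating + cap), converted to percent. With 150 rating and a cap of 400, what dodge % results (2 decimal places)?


dodge% = 150 / (150 + 400) * 100
= 150 / 550 * 100
= 0.272727 * 100
= 27.27%

27.27%


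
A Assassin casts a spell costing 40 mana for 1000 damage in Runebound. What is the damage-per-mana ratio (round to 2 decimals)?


Efficiency = damage / mana
= 1000 / 40
= 25.00

25.00 dmg/mana


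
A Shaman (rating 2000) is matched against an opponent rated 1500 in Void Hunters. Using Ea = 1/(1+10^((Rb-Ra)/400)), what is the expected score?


Elo expected score: Ea = 1/(1 + 10^((Rb-Ra)/400))
Rb - Ra = 1500 - 2000 = -500
(Rb-Ra)/400 = -500/400 = -1.25
10^-1.25 = 0.056234
Ea = 1/(1 + 0.056234) = 1/1.056234 = 0.9468

0.9468


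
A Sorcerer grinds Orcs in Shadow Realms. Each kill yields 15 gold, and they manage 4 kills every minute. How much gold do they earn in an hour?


Gold per minute = 15 * 4 = 60
Gold per hour = 60 * 60 = 3600

3600 gold/hour


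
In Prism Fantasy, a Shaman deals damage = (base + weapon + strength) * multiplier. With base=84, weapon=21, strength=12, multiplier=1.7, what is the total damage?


Sum base + weapon + str = 84 + 21 + 12 = 117
Multiply by 1.7:
117 * 1.7 = 198.9

198.9 damage


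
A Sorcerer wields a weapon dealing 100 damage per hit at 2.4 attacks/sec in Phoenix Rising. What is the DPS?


DPS = damage * attack_speed
= 100 * 2.4
= 240.0

240.0 DPS


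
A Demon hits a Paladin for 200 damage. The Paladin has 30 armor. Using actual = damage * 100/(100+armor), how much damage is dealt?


actual = 200 * 100 / (100 + 30)
= 200 * 100 / 130
= 20000 / 130
= 153.85

153.85 damage


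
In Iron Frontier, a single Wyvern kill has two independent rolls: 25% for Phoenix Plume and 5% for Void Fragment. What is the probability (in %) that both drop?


For independent events, P(both) = P(A) * P(B)
= 25% * 5%
= 125 / 100 %
= 1.25%

1.25%


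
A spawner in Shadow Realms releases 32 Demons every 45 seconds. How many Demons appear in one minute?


Spawns per minute = count * (60 / interval)
= 32 * (60 / 45)
= 32 * 1.3333
= 42.67

42.67 per minute


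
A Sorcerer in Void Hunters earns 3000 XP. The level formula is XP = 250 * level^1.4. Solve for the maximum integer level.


XP = 250 * level^1.4, so level = (XP / 250)^(1/1.4)
= (3000 / 250)^(1/1.4)
= 12.0^0.7143
= 5.8999
Floor: level = 5

level 5


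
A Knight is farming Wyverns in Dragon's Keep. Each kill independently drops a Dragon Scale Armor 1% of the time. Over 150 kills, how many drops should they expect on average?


Expected drops = kills * (drop_rate / 100)
= 150 * (1 / 100)
= 150 * 0.01
= 1.5

1.5 drops


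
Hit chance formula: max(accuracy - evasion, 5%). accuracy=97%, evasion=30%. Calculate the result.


accuracy - evasion = 97 - 30 = 67
Apply floor: max(67, 5) = 67
Hit chance = 67%

67%


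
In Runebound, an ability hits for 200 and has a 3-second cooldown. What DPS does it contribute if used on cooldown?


DPS = damage / cooldown
= 200 / 3
= 66.67

66.67 DPS


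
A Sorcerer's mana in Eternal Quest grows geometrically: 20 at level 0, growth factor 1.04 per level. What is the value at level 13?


value = base * growth^level
= 20 * 1.04^13
= 20 * 1.665074
= 33.30

33.30 mana


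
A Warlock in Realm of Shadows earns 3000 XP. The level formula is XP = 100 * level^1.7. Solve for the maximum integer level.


XP = 100 * level^1.7, so level = (XP / 100)^(1/1.7)
= (3000 / 100)^(1/1.7)
= 30.0^0.5882
= 7.3943
Floor: level = 7

level 7


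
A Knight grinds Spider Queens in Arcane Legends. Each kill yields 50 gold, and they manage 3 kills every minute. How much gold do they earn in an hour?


Gold per minute = 50 * 3 = 150
Gold per hour = 150 * 60 = 9000

9000 gold/hour


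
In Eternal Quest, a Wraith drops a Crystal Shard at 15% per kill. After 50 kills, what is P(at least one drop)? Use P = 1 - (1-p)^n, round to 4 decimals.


P(at least one) = 1 - P(none) = 1 - (1-p)^n
p = 15/100 = 0.15
1 - p = 0.85
(1 - p)^50 = 0.85^50 = 0.000296
P(at least one) = 1 - 0.000296 = 0.9997

0.9997


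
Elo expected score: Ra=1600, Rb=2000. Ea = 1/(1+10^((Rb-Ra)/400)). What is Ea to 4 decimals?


Elo expected score: Ea = 1/(1 + 10^((Rb-Ra)/400))
Rb - Ra = 2000 - 1600 = 400
(Rb-Ra)/400 = 400/400 = 1.0
10^1.0 = 10.0
Ea = 1/(1 + 10.0) = 1/11.0 = 0.0909

0.0909


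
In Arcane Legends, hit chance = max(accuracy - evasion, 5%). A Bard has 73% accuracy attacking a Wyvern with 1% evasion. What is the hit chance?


accuracy - evasion = 73 - 1 = 72
Apply floor: max(72, 5) = 72
Hit chance = 72%

72%


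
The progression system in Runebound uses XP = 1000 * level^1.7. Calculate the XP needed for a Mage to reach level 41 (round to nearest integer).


XP = 1000 * level^1.7
Substitute level = 41:
XP = 1000 * 41^1.7
= 1000 * 551.7376
= 551738

551738 XP


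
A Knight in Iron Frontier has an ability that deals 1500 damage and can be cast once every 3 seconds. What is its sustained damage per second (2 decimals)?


DPS = damage / cooldown
= 1500 / 3
= 500.00

500.00 DPS


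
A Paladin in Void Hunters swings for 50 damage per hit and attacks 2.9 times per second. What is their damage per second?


DPS = damage * attack_speed
= 50 * 2.9
= 145.0

145.0 DPS


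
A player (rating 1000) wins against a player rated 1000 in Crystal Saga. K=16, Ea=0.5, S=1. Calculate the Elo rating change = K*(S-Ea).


Elo update: delta = K * (S - Ea), where S = 1 (wins)
S - Ea = 1 - 0.5 = 0.5
Rating change = 16 * 0.5
= 8.00

8.00 rating points


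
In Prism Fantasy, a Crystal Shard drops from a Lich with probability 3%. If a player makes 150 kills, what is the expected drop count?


Expected drops = kills * (drop_rate / 100)
= 150 * (3 / 100)
= 150 * 0.03
= 4.5

4.5 drops


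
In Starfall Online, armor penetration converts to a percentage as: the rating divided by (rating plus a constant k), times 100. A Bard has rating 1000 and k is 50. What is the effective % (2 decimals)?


effective% = rating / (rating + k) * 100
= 1000 / (1000 + 50) * 100
= 1000 / 1050 * 100
= 0.952381 * 100
= 95.24%

95.24%


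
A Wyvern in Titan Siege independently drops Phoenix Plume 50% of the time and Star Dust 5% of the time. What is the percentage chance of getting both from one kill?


For independent events, P(both) = P(A) * P(B)
= 50% * 5%
= 250 / 100 %
= 2.5%

2.5%


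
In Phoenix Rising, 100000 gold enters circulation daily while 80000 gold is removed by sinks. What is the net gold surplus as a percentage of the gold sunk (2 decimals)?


Net gold = 100000 - 80000 = 20000
Inflation rate = net / sunk * 100 = 20000 / 80000 * 100
= 0.25 * 100
= 25.00%

25.00%


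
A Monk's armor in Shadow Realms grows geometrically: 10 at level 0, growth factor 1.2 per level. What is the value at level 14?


value = base * growth^level
= 10 * 1.2^14
= 10 * 12.839185
= 128.39

128.39 armor


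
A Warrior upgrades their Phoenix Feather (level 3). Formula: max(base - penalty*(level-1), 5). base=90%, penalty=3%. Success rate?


raw_rate = 90 - 3 * (3 - 1)
= 90 - 3 * 2
= 90 - 6
= 84
Apply floor: max(84, 5) = 84%

84%


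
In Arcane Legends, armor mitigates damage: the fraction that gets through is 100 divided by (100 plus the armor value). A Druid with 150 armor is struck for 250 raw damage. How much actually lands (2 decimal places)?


actual = 250 * 100 / (100 + 150)
= 250 * 100 / 250
= 25000 / 250
= 100.00

100.00 damage


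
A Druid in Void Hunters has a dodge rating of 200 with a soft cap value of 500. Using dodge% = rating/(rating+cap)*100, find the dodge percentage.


dodge% = 200 / (200 + 500) * 100
= 200 / 700 * 100
= 0.285714 * 100
= 28.57%

28.57%


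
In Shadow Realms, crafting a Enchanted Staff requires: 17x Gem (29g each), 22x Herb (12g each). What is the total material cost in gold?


Cost breakdown:
  Gem: 17 * 29 = 493
  Herb: 22 * 12 = 264
Total = 493 + 264 = 757

757 gold


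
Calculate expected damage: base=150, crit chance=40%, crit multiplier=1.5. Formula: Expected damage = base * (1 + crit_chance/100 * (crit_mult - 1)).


E[dmg] = base * (1 + crit_chance * (crit_mult - 1))
cc as decimal = 40/100 = 0.4
cm - 1 = 1.5 - 1 = 0.5
Bonus factor = 0.4 * 0.5 = 0.2
Total multiplier = 1 + 0.2 = 1.2
Expected damage = 150 * 1.2 = 180.00

180.00 damage


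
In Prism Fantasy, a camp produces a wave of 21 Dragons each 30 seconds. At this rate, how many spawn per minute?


Spawns per minute = count * (60 / interval)
= 21 * (60 / 30)
= 21 * 2.0
= 42.0

42.0 per minute


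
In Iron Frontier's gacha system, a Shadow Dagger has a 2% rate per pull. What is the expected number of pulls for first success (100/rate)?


Expected pulls for a geometric distribution = 1/p = 100 / rate%
= 100 / 2
= 50.0

50.0 pulls


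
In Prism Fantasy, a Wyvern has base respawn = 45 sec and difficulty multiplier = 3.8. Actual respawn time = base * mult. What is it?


Respawn time = base * multiplier
= 45 * 3.8
= 171.0 seconds

171.0 seconds


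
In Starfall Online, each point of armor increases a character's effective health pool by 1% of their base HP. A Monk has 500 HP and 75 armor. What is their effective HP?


EHP = 500 * (1 + 75/100)
= 500 * (1 + 0.75)
= 500 * 1.75
= 875.0

875.0 EHP


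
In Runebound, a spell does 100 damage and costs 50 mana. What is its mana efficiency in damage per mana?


Efficiency = damage / mana
= 100 / 50
= 2.00

2.00 dmg/mana


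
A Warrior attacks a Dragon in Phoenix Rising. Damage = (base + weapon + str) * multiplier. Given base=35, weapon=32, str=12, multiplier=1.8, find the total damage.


Sum base + weapon + str = 35 + 32 + 12 = 79
Multiply by 1.8:
79 * 1.8 = 142.2

142.2 damage


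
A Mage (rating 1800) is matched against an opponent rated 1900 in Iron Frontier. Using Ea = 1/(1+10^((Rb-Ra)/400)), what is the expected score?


Elo expected score: Ea = 1/(1 + 10^((Rb-Ra)/400))
Rb - Ra = 1900 - 1800 = 100
(Rb-Ra)/400 = 100/400 = 0.25
10^0.25 = 1.778279
Ea = 1/(1 + 1.778279) = 1/2.778279 = 0.3599

0.3599


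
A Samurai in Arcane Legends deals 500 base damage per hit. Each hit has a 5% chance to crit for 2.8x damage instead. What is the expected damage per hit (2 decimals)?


E[dmg] = base * (1 + crit_chance * (crit_mult - 1))
cc as decimal = 5/100 = 0.05
cm - 1 = 2.8 - 1 = 1.8
Bonus factor = 0.05 * 1.8 = 0.09
Total multiplier = 1 + 0.09 = 1.09
Expected damage = 500 * 1.09 = 545.00

545.00 damage


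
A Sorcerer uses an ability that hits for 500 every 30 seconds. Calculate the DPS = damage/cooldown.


DPS = damage / cooldown
= 500 / 30
= 16.67

16.67 DPS


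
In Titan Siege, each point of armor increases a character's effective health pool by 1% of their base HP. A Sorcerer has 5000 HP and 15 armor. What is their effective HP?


EHP = 5000 * (1 + 15/100)
= 5000 * (1 + 0.15)
= 5000 * 1.15
= 5750.0

5750.0 EHP


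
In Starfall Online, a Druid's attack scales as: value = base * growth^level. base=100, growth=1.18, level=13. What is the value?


value = base * growth^level
= 100 * 1.18^13
= 100 * 8.599359
= 859.94

859.94 attack


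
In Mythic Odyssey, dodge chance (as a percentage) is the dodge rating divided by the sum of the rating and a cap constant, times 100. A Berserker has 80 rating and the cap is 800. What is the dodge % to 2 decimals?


dodge% = 80 / (80 + 800) * 100
= 80 / 880 * 100
= 0.090909 * 100
= 9.09%

9.09%
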